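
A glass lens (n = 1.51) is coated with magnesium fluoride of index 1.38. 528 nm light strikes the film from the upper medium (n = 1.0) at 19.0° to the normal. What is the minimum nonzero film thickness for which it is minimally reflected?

98.4 nm

Top surface (1.0 → 1.38): reflection off a higher-index medium gives a half-wave phase shift.
Ray reflecting at the bottom interface goes from n = 1.38 toward n = 1.51: a half-wave phase shift.
Zero or two π shifts → no net half-wave offset.
For weak reflection here: 2 n t cos θ_r = (m + ½) λ.
Snell's law: 1.0 sin 19.0° = 1.38 sin θ_r → sin θ_r = 0.236, cos θ_r = 0.972.
Minimum at m = 0: t = λ / (4 n cos θ_r) = 528 / (4 × 1.38 × 0.972) = 98.4 nm.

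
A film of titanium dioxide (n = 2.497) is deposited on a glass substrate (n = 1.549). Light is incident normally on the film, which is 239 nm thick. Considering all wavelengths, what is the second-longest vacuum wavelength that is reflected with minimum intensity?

597 nm

At the upper boundary (n = 1.0 to n = 2.497) the reflected ray undergoes a half-wave phase shift.
Bottom surface (2.497 → 1.549): reflection off a lower-index medium gives no phase shift.
Exactly one π shift → a net half-wave offset.
For dark reflection here: 2 n t = m λ.
λ = 2 n t / m. The second-longest wavelength is m = 2: λ = 2 × 2.497 × 239 / 2.00 = 597 nm.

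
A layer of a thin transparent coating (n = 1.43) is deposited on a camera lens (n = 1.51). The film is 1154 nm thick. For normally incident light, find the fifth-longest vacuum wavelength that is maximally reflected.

At the upper boundary (n = 1.0 to n = 1.43) the reflected ray undergoes a half-wave phase shift.
At the lower boundary (n = 1.43 to n = 1.51) the reflected ray undergoes a half-wave phase shift.
Net: no relative phase inversion (both shifts match).
For strong reflection here: 2 n t = m λ.
λ = 2 n t / m. The fifth-longest wavelength is m = 5: λ = 2 × 1.43 × 1154 / 5.00 = 660 nm.

660 nm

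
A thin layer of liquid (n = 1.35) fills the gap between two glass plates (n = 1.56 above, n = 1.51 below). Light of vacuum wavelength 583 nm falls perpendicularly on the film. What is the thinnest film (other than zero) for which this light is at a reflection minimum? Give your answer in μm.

0.216 μm

Ray reflecting at the top interface goes from n = 1.56 toward n = 1.35: no phase shift.
Ray reflecting at the bottom interface goes from n = 1.35 toward n = 1.51: a half-wave phase shift.
The two reflections differ by half a wavelength.
For minimum reflection here: 2 n t = m λ.
Minimum nonzero at m = 1: t = λ / (2 n) = 583 / (2 × 1.35) = 216 nm.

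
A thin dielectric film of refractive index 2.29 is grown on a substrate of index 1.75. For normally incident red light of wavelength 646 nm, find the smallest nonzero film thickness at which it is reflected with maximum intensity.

70.5 nm

Ray reflecting at the top interface goes from n = 1.0 toward n = 2.29: a half-wave phase shift.
Bottom surface (2.29 → 1.75): reflection off a lower-index medium gives no phase shift.
Net: one phase inversion between the two reflected rays.
For bright reflection here: 2 n t = (m + ½) λ.
Minimum at m = 0: t = λ / (4 n) = 646 / (4 × 2.29) = 70.5 nm.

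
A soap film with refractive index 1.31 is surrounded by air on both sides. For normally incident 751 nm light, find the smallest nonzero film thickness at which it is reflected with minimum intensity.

287 nm

At the upper boundary (n = 1.0 to n = 1.31) the reflected ray undergoes a half-wave phase shift.
At the lower boundary (n = 1.31 to n = 1.0) the reflected ray undergoes no phase shift.
Exactly one π shift → a net half-wave offset.
With one net inversion, destructive interference in reflection requires 2 n t = m λ.
Minimum nonzero at m = 1: t = λ / (2 n) = 751 / (2 × 1.31) = 287 nm.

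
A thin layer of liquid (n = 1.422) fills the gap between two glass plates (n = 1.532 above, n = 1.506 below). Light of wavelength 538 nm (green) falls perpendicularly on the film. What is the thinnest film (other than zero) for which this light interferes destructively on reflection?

189 nm

At the upper boundary (n = 1.532 to n = 1.422) the reflected ray undergoes no phase shift.
At the lower boundary (n = 1.422 to n = 1.506) the reflected ray undergoes a half-wave phase shift.
Net: one phase inversion between the two reflected rays.
For weak reflection here: 2 n t = m λ.
Minimum nonzero at m = 1: t = λ / (2 n) = 538 / (2 × 1.422) = 189 nm.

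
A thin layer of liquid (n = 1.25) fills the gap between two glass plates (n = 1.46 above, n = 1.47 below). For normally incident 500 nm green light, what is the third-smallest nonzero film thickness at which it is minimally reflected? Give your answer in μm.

At the upper boundary (n = 1.46 to n = 1.25) the reflected ray undergoes no phase shift.
Ray reflecting at the bottom interface goes from n = 1.25 toward n = 1.47: a half-wave phase shift.
The two reflections differ by half a wavelength.
So the condition for destructive reflection is 2 n t = m λ.
The third-smallest nonzero thickness corresponds to m = 3: t = m λ / (2 n) = 3.00 × 500 / (2 × 1.25) = 600 nm.

0.600 μm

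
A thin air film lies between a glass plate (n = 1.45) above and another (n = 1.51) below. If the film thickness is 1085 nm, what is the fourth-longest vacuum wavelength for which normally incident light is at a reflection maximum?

At the upper boundary (n = 1.45 to n = 1.0) the reflected ray undergoes no phase shift.
Bottom surface (1.0 → 1.51): reflection off a higher-index medium gives a half-wave phase shift.
Exactly one π shift → a net half-wave offset.
With one net inversion, constructive interference in reflection requires 2 n t = (m + ½) λ.
λ = 2 n t / (m + ½). The fourth-longest wavelength is m = 3: λ = 2 × 1.0 × 1085 / 3.50 = 620 nm.

620 nm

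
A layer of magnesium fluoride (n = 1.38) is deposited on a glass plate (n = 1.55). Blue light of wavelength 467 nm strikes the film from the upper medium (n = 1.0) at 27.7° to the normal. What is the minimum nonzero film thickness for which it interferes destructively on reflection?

89.9 nm

Ray reflecting at the top interface goes from n = 1.0 toward n = 1.38: a half-wave phase shift.
Bottom surface (1.38 → 1.55): reflection off a higher-index medium gives a half-wave phase shift.
The two reflections carry the same phase change, so no net offset.
So the condition for destructive reflection is 2 n t cos θ_r = (m + ½) λ.
Snell's law: 1.0 sin 27.7° = 1.38 sin θ_r → sin θ_r = 0.337, cos θ_r = 0.942.
Minimum at m = 0: t = λ / (4 n cos θ_r) = 467 / (4 × 1.38 × 0.942) = 89.9 nm.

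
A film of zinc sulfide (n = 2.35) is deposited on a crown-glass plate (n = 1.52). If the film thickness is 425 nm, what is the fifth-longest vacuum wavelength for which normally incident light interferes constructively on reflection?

Top surface (1.0 → 2.35): reflection off a higher-index medium gives a half-wave phase shift.
Ray reflecting at the bottom interface goes from n = 2.35 toward n = 1.52: no phase shift.
The two reflections differ by half a wavelength.
So the condition for constructive reflection is 2 n t = (m + ½) λ.
λ = 2 n t / (m + ½). The fifth-longest wavelength is m = 4: λ = 2 × 2.35 × 425 / 4.50 = 444 nm.

444 nm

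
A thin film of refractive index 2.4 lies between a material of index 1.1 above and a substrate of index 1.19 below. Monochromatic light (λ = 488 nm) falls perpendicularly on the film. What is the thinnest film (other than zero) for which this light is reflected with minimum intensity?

Top surface (1.1 → 2.4): reflection off a higher-index medium gives a half-wave phase shift.
At the lower boundary (n = 2.4 to n = 1.19) the reflected ray undergoes no phase shift.
Exactly one π shift → a net half-wave offset.
With one net inversion, destructive interference in reflection requires 2 n t = m λ.
Minimum nonzero at m = 1: t = λ / (2 n) = 488 / (2 × 2.4) = 102 nm.

102 nm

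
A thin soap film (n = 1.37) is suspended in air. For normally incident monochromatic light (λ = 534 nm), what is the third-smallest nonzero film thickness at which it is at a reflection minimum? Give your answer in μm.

Ray reflecting at the top interface goes from n = 1.0 toward n = 1.37: a half-wave phase shift.
Ray reflecting at the bottom interface goes from n = 1.37 toward n = 1.0: no phase shift.
Exactly one π shift → a net half-wave offset.
With one net inversion, destructive interference in reflection requires 2 n t = m λ.
The third-smallest nonzero thickness corresponds to m = 3: t = m λ / (2 n) = 3.00 × 534 / (2 × 1.37) = 585 nm.

0.585 μm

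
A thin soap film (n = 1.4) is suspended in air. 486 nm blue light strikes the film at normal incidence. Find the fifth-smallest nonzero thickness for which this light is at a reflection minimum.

868 nm

Top surface (1.0 → 1.4): reflection off a higher-index medium gives a half-wave phase shift.
Bottom surface (1.4 → 1.0): reflection off a lower-index medium gives no phase shift.
The two reflections differ by half a wavelength.
With one net inversion, destructive interference in reflection requires 2 n t = m λ.
The fifth-smallest nonzero thickness corresponds to m = 5: t = m λ / (2 n) = 5.00 × 486 / (2 × 1.4) = 868 nm.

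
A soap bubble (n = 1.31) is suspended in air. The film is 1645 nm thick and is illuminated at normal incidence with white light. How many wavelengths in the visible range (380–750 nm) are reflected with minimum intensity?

6

At the upper boundary (n = 1.0 to n = 1.31) the reflected ray undergoes a half-wave phase shift.
Bottom surface (1.31 → 1.0): reflection off a lower-index medium gives no phase shift.
Exactly one π shift → a net half-wave offset.
For weak reflection here: 2 n t = m λ.
λ = 2 n t / m = 4310 / m nm.
m=5: 862 nm (IR); m=6: 718 nm (visible); m=7: 616 nm (visible); m=8: 539 nm (visible); m=9: 479 nm (visible); m=10: 431 nm (visible); m=11: 392 nm (visible); m=12: 359 nm (UV).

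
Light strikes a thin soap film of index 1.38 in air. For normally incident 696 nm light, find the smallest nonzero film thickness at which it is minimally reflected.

252 nm

Ray reflecting at the top interface goes from n = 1.0 toward n = 1.38: a half-wave phase shift.
Bottom surface (1.38 → 1.0): reflection off a lower-index medium gives no phase shift.
Exactly one π shift → a net half-wave offset.
With one net inversion, destructive interference in reflection requires 2 n t = m λ.
Minimum nonzero at m = 1: t = λ / (2 n) = 696 / (2 × 1.38) = 252 nm.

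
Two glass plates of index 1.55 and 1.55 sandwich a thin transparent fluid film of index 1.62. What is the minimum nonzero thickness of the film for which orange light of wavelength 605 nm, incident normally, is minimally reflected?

Ray reflecting at the top interface goes from n = 1.55 toward n = 1.62: a half-wave phase shift.
Bottom surface (1.62 → 1.55): reflection off a lower-index medium gives no phase shift.
Net: one phase inversion between the two reflected rays.
For minimum reflection here: 2 n t = m λ.
Minimum nonzero at m = 1: t = λ / (2 n) = 605 / (2 × 1.62) = 187 nm.

187 nm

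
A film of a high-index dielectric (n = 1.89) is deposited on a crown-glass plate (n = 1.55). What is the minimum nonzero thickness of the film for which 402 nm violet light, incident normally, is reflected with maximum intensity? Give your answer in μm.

Ray reflecting at the top interface goes from n = 1.0 toward n = 1.89: a half-wave phase shift.
Ray reflecting at the bottom interface goes from n = 1.89 toward n = 1.55: no phase shift.
Net: one phase inversion between the two reflected rays.
So the condition for constructive reflection is 2 n t = (m + ½) λ.
Minimum at m = 0: t = λ / (4 n) = 402 / (4 × 1.89) = 53.2 nm.

0.0532 μm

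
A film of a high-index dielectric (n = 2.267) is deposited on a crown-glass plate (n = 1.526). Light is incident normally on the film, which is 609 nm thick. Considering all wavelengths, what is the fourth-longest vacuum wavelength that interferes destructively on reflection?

Top surface (1.0 → 2.267): reflection off a higher-index medium gives a half-wave phase shift.
Bottom surface (2.267 → 1.526): reflection off a lower-index medium gives no phase shift.
Exactly one π shift → a net half-wave offset.
So the condition for destructive reflection is 2 n t = m λ.
λ = 2 n t / m. The fourth-longest wavelength is m = 4: λ = 2 × 2.267 × 609 / 4.00 = 690 nm.

690 nm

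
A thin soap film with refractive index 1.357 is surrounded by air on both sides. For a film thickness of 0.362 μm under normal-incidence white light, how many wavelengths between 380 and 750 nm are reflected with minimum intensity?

1

Ray reflecting at the top interface goes from n = 1.0 toward n = 1.357: a half-wave phase shift.
Ray reflecting at the bottom interface goes from n = 1.357 toward n = 1.0: no phase shift.
Exactly one π shift → a net half-wave offset.
So the condition for destructive reflection is 2 n t = m λ.
λ = 2 n t / m = 982 / m nm.
m=1: 982 nm (IR); m=2: 491 nm (visible); m=3: 327 nm (UV).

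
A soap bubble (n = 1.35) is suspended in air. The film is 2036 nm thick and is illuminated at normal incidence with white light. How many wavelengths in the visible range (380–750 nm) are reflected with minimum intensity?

Top surface (1.0 → 1.35): reflection off a higher-index medium gives a half-wave phase shift.
Bottom surface (1.35 → 1.0): reflection off a lower-index medium gives no phase shift.
Exactly one π shift → a net half-wave offset.
For minimum reflection here: 2 n t = m λ.
λ = 2 n t / m = 5497 / m nm.
m=7: 785 nm (IR); m=8: 687 nm (visible); m=9: 611 nm (visible); m=10: 550 nm (visible); m=11: 500 nm (visible); m=12: 458 nm (visible); m=13: 423 nm (visible); m=14: 393 nm (visible); m=15: 366 nm (UV).

7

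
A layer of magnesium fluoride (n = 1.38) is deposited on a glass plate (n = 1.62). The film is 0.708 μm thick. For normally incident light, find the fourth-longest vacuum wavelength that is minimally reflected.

At the upper boundary (n = 1.0 to n = 1.38) the reflected ray undergoes a half-wave phase shift.
At the lower boundary (n = 1.38 to n = 1.62) the reflected ray undergoes a half-wave phase shift.
The two reflections carry the same phase change, so no net offset.
For weak reflection here: 2 n t = (m + ½) λ.
λ = 2 n t / (m + ½). The fourth-longest wavelength is m = 3: λ = 2 × 1.38 × 708 / 3.50 = 558 nm.

558 nm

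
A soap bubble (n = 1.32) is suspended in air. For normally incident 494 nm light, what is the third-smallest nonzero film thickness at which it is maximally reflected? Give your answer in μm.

0.468 μm

At the upper boundary (n = 1.0 to n = 1.32) the reflected ray undergoes a half-wave phase shift.
Bottom surface (1.32 → 1.0): reflection off a lower-index medium gives no phase shift.
Net: one phase inversion between the two reflected rays.
So the condition for constructive reflection is 2 n t = (m + ½) λ.
The third-smallest nonzero thickness corresponds to m = 2: t = (m + ½) λ / (2 n) = 2.50 × 494 / (2 × 1.32) = 468 nm.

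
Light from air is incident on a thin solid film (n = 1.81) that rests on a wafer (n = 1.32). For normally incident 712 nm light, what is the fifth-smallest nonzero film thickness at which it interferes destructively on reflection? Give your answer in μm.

0.983 μm

At the upper boundary (n = 1.0 to n = 1.81) the reflected ray undergoes a half-wave phase shift.
Ray reflecting at the bottom interface goes from n = 1.81 toward n = 1.32: no phase shift.
Net: one phase inversion between the two reflected rays.
With one net inversion, destructive interference in reflection requires 2 n t = m λ.
The fifth-smallest nonzero thickness corresponds to m = 5: t = m λ / (2 n) = 5.00 × 712 / (2 × 1.81) = 983 nm.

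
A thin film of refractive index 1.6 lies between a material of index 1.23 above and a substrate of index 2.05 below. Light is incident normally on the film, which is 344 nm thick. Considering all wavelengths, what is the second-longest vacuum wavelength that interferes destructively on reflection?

Ray reflecting at the top interface goes from n = 1.23 toward n = 1.6: a half-wave phase shift.
Bottom surface (1.6 → 2.05): reflection off a higher-index medium gives a half-wave phase shift.
Zero or two π shifts → no net half-wave offset.
So the condition for destructive reflection is 2 n t = (m + ½) λ.
λ = 2 n t / (m + ½). The second-longest wavelength is m = 1: λ = 2 × 1.6 × 344 / 1.50 = 734 nm.

734 nm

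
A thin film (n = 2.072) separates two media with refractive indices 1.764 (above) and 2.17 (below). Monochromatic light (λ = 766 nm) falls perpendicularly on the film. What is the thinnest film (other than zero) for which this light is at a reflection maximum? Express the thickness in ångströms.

1848 Å

Ray reflecting at the top interface goes from n = 1.764 toward n = 2.072: a half-wave phase shift.
At the lower boundary (n = 2.072 to n = 2.17) the reflected ray undergoes a half-wave phase shift.
The two reflections carry the same phase change, so no net offset.
With no net inversion, constructive interference in reflection requires 2 n t = m λ.
Minimum nonzero at m = 1: t = λ / (2 n) = 766 / (2 × 2.072) = 185 nm.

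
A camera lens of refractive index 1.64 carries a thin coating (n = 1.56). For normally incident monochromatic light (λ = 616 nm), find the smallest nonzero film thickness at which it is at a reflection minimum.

At the upper boundary (n = 1.0 to n = 1.56) the reflected ray undergoes a half-wave phase shift.
Ray reflecting at the bottom interface goes from n = 1.56 toward n = 1.64: a half-wave phase shift.
Net: no relative phase inversion (both shifts match).
So the condition for destructive reflection is 2 n t = (m + ½) λ.
Minimum at m = 0: t = λ / (4 n) = 616 / (4 × 1.56) = 98.7 nm.

98.7 nm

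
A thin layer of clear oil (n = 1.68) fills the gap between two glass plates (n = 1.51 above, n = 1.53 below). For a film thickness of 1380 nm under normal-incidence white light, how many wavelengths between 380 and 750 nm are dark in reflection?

At the upper boundary (n = 1.51 to n = 1.68) the reflected ray undergoes a half-wave phase shift.
Bottom surface (1.68 → 1.53): reflection off a lower-index medium gives no phase shift.
Net: one phase inversion between the two reflected rays.
For weak reflection here: 2 n t = m λ.
λ = 2 n t / m = 4637 / m nm.
m=6: 773 nm (IR); m=7: 662 nm (visible); m=8: 580 nm (visible); m=9: 515 nm (visible); m=10: 464 nm (visible); m=11: 422 nm (visible); m=12: 386 nm (visible); m=13: 357 nm (UV).

6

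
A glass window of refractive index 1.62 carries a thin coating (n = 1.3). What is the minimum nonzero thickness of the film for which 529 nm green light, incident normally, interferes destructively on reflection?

Top surface (1.0 → 1.3): reflection off a higher-index medium gives a half-wave phase shift.
Ray reflecting at the bottom interface goes from n = 1.3 toward n = 1.62: a half-wave phase shift.
Net: no relative phase inversion (both shifts match).
For dark reflection here: 2 n t = (m + ½) λ.
Minimum at m = 0: t = λ / (4 n) = 529 / (4 × 1.3) = 102 nm.

102 nm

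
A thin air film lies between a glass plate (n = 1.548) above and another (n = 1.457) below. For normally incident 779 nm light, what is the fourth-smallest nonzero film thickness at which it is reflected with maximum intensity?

Ray reflecting at the top interface goes from n = 1.548 toward n = 1.0: no phase shift.
Bottom surface (1.0 → 1.457): reflection off a higher-index medium gives a half-wave phase shift.
The two reflections differ by half a wavelength.
So the condition for constructive reflection is 2 n t = (m + ½) λ.
The fourth-smallest nonzero thickness corresponds to m = 3: t = (m + ½) λ / (2 n) = 3.50 × 779 / (2 × 1.0) = 1363 nm.

1363 nm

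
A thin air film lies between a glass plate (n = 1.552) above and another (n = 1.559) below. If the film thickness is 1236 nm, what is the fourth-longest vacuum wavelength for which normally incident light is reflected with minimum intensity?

Ray reflecting at the top interface goes from n = 1.552 toward n = 1.0: no phase shift.
Bottom surface (1.0 → 1.559): reflection off a higher-index medium gives a half-wave phase shift.
Net: one phase inversion between the two reflected rays.
For minimum reflection here: 2 n t = m λ.
λ = 2 n t / m. The fourth-longest wavelength is m = 4: λ = 2 × 1.0 × 1236 / 4.00 = 618 nm.

618 nm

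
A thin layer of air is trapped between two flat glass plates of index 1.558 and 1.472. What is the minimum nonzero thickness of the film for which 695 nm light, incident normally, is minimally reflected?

At the upper boundary (n = 1.558 to n = 1.0) the reflected ray undergoes no phase shift.
Bottom surface (1.0 → 1.472): reflection off a higher-index medium gives a half-wave phase shift.
The two reflections differ by half a wavelength.
With one net inversion, destructive interference in reflection requires 2 n t = m λ.
Minimum nonzero at m = 1: t = λ / (2 n) = 695 / (2 × 1.0) = 348 nm.

348 nm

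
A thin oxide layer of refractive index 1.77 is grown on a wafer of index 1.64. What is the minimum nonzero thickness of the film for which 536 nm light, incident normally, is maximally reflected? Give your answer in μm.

0.0757 μm

Top surface (1.0 → 1.77): reflection off a higher-index medium gives a half-wave phase shift.
At the lower boundary (n = 1.77 to n = 1.64) the reflected ray undergoes no phase shift.
Exactly one π shift → a net half-wave offset.
With one net inversion, constructive interference in reflection requires 2 n t = (m + ½) λ.
Minimum at m = 0: t = λ / (4 n) = 536 / (4 × 1.77) = 75.7 nm.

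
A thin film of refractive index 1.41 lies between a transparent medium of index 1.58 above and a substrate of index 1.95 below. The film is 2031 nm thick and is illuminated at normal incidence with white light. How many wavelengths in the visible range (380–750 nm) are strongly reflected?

7

Top surface (1.58 → 1.41): reflection off a lower-index medium gives no phase shift.
At the lower boundary (n = 1.41 to n = 1.95) the reflected ray undergoes a half-wave phase shift.
Net: one phase inversion between the two reflected rays.
With one net inversion, constructive interference in reflection requires 2 n t = (m + ½) λ.
λ = 2 n t / (m + ½) = 5727 / (m + ½) nm.
m=7: 764 nm (IR); m=8: 674 nm (visible); m=9: 603 nm (visible); m=10: 545 nm (visible); m=11: 498 nm (visible); m=12: 458 nm (visible); m=13: 424 nm (visible); m=14: 395 nm (visible); m=15: 370 nm (UV).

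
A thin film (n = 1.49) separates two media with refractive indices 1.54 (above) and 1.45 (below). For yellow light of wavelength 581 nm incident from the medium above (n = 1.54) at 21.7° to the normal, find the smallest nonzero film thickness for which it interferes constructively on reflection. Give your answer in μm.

Ray reflecting at the top interface goes from n = 1.54 toward n = 1.49: no phase shift.
At the lower boundary (n = 1.49 to n = 1.45) the reflected ray undergoes no phase shift.
Net: no relative phase inversion (both shifts match).
So the condition for constructive reflection is 2 n t cos θ_r = m λ.
Snell's law: 1.54 sin 21.7° = 1.49 sin θ_r → sin θ_r = 0.382, cos θ_r = 0.924.
Minimum nonzero at m = 1: t = λ / (2 n cos θ_r) = 581 / (2 × 1.49 × 0.924) = 211 nm.

0.211 μm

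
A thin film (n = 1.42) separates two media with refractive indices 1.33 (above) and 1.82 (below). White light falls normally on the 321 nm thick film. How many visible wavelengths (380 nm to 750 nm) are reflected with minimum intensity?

Ray reflecting at the top interface goes from n = 1.33 toward n = 1.42: a half-wave phase shift.
Ray reflecting at the bottom interface goes from n = 1.42 toward n = 1.82: a half-wave phase shift.
Net: no relative phase inversion (both shifts match).
With no net inversion, destructive interference in reflection requires 2 n t = (m + ½) λ.
λ = 2 n t / (m + ½) = 912 / (m + ½) nm.
m=0: 1823 nm (IR); m=1: 608 nm (visible); m=2: 365 nm (UV).

1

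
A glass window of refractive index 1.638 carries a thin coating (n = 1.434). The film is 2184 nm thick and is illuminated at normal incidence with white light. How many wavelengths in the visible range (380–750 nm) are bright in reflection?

At the upper boundary (n = 1.0 to n = 1.434) the reflected ray undergoes a half-wave phase shift.
Bottom surface (1.434 → 1.638): reflection off a higher-index medium gives a half-wave phase shift.
Zero or two π shifts → no net half-wave offset.
With no net inversion, constructive interference in reflection requires 2 n t = m λ.
λ = 2 n t / m = 6264 / m nm.
m=8: 783 nm (IR); m=9: 696 nm (visible); m=10: 626 nm (visible); m=11: 569 nm (visible); m=12: 522 nm (visible); m=13: 482 nm (visible); m=14: 447 nm (visible); m=15: 418 nm (visible); m=16: 391 nm (visible); m=17: 368 nm (UV).

8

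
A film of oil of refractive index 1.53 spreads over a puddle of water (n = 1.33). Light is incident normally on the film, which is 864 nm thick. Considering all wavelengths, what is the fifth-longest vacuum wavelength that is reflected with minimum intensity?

Ray reflecting at the top interface goes from n = 1.0 toward n = 1.53: a half-wave phase shift.
Bottom surface (1.53 → 1.33): reflection off a lower-index medium gives no phase shift.
Net: one phase inversion between the two reflected rays.
So the condition for destructive reflection is 2 n t = m λ.
λ = 2 n t / m. The fifth-longest wavelength is m = 5: λ = 2 × 1.53 × 864 / 5.00 = 529 nm.

529 nm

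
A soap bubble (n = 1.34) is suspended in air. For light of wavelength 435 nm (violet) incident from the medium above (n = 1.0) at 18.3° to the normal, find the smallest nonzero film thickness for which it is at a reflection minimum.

Ray reflecting at the top interface goes from n = 1.0 toward n = 1.34: a half-wave phase shift.
Bottom surface (1.34 → 1.0): reflection off a lower-index medium gives no phase shift.
The two reflections differ by half a wavelength.
For minimum reflection here: 2 n t cos θ_r = m λ.
Snell's law: 1.0 sin 18.3° = 1.34 sin θ_r → sin θ_r = 0.234, cos θ_r = 0.972.
Minimum nonzero at m = 1: t = λ / (2 n cos θ_r) = 435 / (2 × 1.34 × 0.972) = 167 nm.

167 nm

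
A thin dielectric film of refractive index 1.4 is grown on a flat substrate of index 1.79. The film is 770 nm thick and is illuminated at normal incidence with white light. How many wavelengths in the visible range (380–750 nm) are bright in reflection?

At the upper boundary (n = 1.0 to n = 1.4) the reflected ray undergoes a half-wave phase shift.
Bottom surface (1.4 → 1.79): reflection off a higher-index medium gives a half-wave phase shift.
Net: no relative phase inversion (both shifts match).
With no net inversion, constructive interference in reflection requires 2 n t = m λ.
λ = 2 n t / m = 2156 / m nm.
m=2: 1078 nm (IR); m=3: 719 nm (visible); m=4: 539 nm (visible); m=5: 431 nm (visible); m=6: 359 nm (UV).

3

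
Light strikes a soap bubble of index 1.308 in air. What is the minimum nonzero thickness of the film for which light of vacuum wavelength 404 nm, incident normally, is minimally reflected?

Top surface (1.0 → 1.308): reflection off a higher-index medium gives a half-wave phase shift.
At the lower boundary (n = 1.308 to n = 1.0) the reflected ray undergoes no phase shift.
Net: one phase inversion between the two reflected rays.
So the condition for destructive reflection is 2 n t = m λ.
Minimum nonzero at m = 1: t = λ / (2 n) = 404 / (2 × 1.308) = 154 nm.

154 nm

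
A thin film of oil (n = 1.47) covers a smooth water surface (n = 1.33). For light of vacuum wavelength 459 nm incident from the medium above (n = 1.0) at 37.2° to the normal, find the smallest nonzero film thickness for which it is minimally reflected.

At the upper boundary (n = 1.0 to n = 1.47) the reflected ray undergoes a half-wave phase shift.
Ray reflecting at the bottom interface goes from n = 1.47 toward n = 1.33: no phase shift.
The two reflections differ by half a wavelength.
With one net inversion, destructive interference in reflection requires 2 n t cos θ_r = m λ.
Snell's law: 1.0 sin 37.2° = 1.47 sin θ_r → sin θ_r = 0.411, cos θ_r = 0.912.
Minimum nonzero at m = 1: t = λ / (2 n cos θ_r) = 459 / (2 × 1.47 × 0.912) = 171 nm.

171 nm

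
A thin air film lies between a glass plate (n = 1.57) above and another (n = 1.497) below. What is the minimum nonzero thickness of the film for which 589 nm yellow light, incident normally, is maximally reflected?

Ray reflecting at the top interface goes from n = 1.57 toward n = 1.0: no phase shift.
Ray reflecting at the bottom interface goes from n = 1.0 toward n = 1.497: a half-wave phase shift.
The two reflections differ by half a wavelength.
So the condition for constructive reflection is 2 n t = (m + ½) λ.
Minimum at m = 0: t = λ / (4 n) = 589 / (4 × 1.0) = 147 nm.

147 nm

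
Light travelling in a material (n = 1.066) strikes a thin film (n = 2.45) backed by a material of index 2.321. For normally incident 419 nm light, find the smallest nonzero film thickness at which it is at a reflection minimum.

Ray reflecting at the top interface goes from n = 1.066 toward n = 2.45: a half-wave phase shift.
Bottom surface (2.45 → 2.321): reflection off a lower-index medium gives no phase shift.
Net: one phase inversion between the two reflected rays.
So the condition for destructive reflection is 2 n t = m λ.
Minimum nonzero at m = 1: t = λ / (2 n) = 419 / (2 × 2.45) = 85.5 nm.

85.5 nm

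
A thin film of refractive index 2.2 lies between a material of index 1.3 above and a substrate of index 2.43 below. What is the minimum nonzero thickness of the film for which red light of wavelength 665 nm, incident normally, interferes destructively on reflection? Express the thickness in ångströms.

756 Å

Top surface (1.3 → 2.2): reflection off a higher-index medium gives a half-wave phase shift.
At the lower boundary (n = 2.2 to n = 2.43) the reflected ray undergoes a half-wave phase shift.
Zero or two π shifts → no net half-wave offset.
With no net inversion, destructive interference in reflection requires 2 n t = (m + ½) λ.
Minimum at m = 0: t = λ / (4 n) = 665 / (4 × 2.2) = 75.6 nm.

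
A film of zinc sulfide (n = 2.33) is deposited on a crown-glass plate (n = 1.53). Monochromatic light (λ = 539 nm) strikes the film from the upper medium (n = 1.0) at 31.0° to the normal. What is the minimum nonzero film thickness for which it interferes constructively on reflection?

Top surface (1.0 → 2.33): reflection off a higher-index medium gives a half-wave phase shift.
Ray reflecting at the bottom interface goes from n = 2.33 toward n = 1.53: no phase shift.
The two reflections differ by half a wavelength.
With one net inversion, constructive interference in reflection requires 2 n t cos θ_r = (m + ½) λ.
Snell's law: 1.0 sin 31.0° = 2.33 sin θ_r → sin θ_r = 0.221, cos θ_r = 0.975.
Minimum at m = 0: t = λ / (4 n cos θ_r) = 539 / (4 × 2.33 × 0.975) = 59.3 nm.

59.3 nm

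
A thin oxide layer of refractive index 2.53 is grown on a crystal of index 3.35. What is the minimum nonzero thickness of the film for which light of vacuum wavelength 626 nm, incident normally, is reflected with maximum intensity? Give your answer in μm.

0.124 μm

Ray reflecting at the top interface goes from n = 1.0 toward n = 2.53: a half-wave phase shift.
Bottom surface (2.53 → 3.35): reflection off a higher-index medium gives a half-wave phase shift.
Net: no relative phase inversion (both shifts match).
With no net inversion, constructive interference in reflection requires 2 n t = m λ.
Minimum nonzero at m = 1: t = λ / (2 n) = 626 / (2 × 2.53) = 124 nm.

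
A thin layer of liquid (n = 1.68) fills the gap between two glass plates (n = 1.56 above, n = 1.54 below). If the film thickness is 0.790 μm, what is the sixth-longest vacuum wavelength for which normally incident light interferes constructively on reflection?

483 nm

At the upper boundary (n = 1.56 to n = 1.68) the reflected ray undergoes a half-wave phase shift.
Bottom surface (1.68 → 1.54): reflection off a lower-index medium gives no phase shift.
Net: one phase inversion between the two reflected rays.
For bright reflection here: 2 n t = (m + ½) λ.
λ = 2 n t / (m + ½). The sixth-longest wavelength is m = 5: λ = 2 × 1.68 × 790 / 5.50 = 483 nm.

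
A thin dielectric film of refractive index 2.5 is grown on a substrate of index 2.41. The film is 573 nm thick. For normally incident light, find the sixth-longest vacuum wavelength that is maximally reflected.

At the upper boundary (n = 1.0 to n = 2.5) the reflected ray undergoes a half-wave phase shift.
At the lower boundary (n = 2.5 to n = 2.41) the reflected ray undergoes no phase shift.
The two reflections differ by half a wavelength.
So the condition for constructive reflection is 2 n t = (m + ½) λ.
λ = 2 n t / (m + ½). The sixth-longest wavelength is m = 5: λ = 2 × 2.5 × 573 / 5.50 = 521 nm.

521 nm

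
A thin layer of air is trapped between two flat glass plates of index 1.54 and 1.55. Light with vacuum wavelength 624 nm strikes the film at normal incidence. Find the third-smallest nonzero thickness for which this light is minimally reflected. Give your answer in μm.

0.936 μm

Top surface (1.54 → 1.0): reflection off a lower-index medium gives no phase shift.
Ray reflecting at the bottom interface goes from n = 1.0 toward n = 1.55: a half-wave phase shift.
Net: one phase inversion between the two reflected rays.
So the condition for destructive reflection is 2 n t = m λ.
The third-smallest nonzero thickness corresponds to m = 3: t = m λ / (2 n) = 3.00 × 624 / (2 × 1.0) = 936 nm.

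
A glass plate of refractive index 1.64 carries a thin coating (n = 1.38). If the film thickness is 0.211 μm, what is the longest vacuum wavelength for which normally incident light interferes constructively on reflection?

Top surface (1.0 → 1.38): reflection off a higher-index medium gives a half-wave phase shift.
At the lower boundary (n = 1.38 to n = 1.64) the reflected ray undergoes a half-wave phase shift.
Net: no relative phase inversion (both shifts match).
For strong reflection here: 2 n t = m λ.
λ = 2 n t / m. The longest wavelength is m = 1: λ = 2 × 1.38 × 211 / 1.00 = 582 nm.

582 nm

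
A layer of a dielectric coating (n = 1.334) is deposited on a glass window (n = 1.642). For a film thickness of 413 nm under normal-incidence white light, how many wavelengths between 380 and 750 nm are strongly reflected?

At the upper boundary (n = 1.0 to n = 1.334) the reflected ray undergoes a half-wave phase shift.
Bottom surface (1.334 → 1.642): reflection off a higher-index medium gives a half-wave phase shift.
The two reflections carry the same phase change, so no net offset.
For bright reflection here: 2 n t = m λ.
λ = 2 n t / m = 1102 / m nm.
m=1: 1102 nm (IR); m=2: 551 nm (visible); m=3: 367 nm (UV).

1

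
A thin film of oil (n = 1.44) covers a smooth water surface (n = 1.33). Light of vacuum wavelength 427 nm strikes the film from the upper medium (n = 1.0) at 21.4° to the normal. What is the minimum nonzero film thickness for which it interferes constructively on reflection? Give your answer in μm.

0.0766 μm

At the upper boundary (n = 1.0 to n = 1.44) the reflected ray undergoes a half-wave phase shift.
Bottom surface (1.44 → 1.33): reflection off a lower-index medium gives no phase shift.
The two reflections differ by half a wavelength.
For strong reflection here: 2 n t cos θ_r = (m + ½) λ.
Snell's law: 1.0 sin 21.4° = 1.44 sin θ_r → sin θ_r = 0.253, cos θ_r = 0.967.
Minimum at m = 0: t = λ / (4 n cos θ_r) = 427 / (4 × 1.44 × 0.967) = 76.6 nm.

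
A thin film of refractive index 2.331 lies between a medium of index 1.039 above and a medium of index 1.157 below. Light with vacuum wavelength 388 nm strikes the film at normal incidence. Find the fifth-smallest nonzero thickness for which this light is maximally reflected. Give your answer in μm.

0.375 μm

Top surface (1.039 → 2.331): reflection off a higher-index medium gives a half-wave phase shift.
Bottom surface (2.331 → 1.157): reflection off a lower-index medium gives no phase shift.
Net: one phase inversion between the two reflected rays.
With one net inversion, constructive interference in reflection requires 2 n t = (m + ½) λ.
The fifth-smallest nonzero thickness corresponds to m = 4: t = (m + ½) λ / (2 n) = 4.50 × 388 / (2 × 2.331) = 375 nm.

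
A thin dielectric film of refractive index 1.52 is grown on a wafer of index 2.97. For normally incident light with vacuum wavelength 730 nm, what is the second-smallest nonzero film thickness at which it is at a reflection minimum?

360 nm

At the upper boundary (n = 1.0 to n = 1.52) the reflected ray undergoes a half-wave phase shift.
At the lower boundary (n = 1.52 to n = 2.97) the reflected ray undergoes a half-wave phase shift.
The two reflections carry the same phase change, so no net offset.
So the condition for destructive reflection is 2 n t = (m + ½) λ.
The second-smallest nonzero thickness corresponds to m = 1: t = (m + ½) λ / (2 n) = 1.50 × 730 / (2 × 1.52) = 360 nm.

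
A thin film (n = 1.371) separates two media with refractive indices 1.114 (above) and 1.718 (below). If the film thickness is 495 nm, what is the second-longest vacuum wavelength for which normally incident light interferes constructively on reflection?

At the upper boundary (n = 1.114 to n = 1.371) the reflected ray undergoes a half-wave phase shift.
Ray reflecting at the bottom interface goes from n = 1.371 toward n = 1.718: a half-wave phase shift.
The two reflections carry the same phase change, so no net offset.
So the condition for constructive reflection is 2 n t = m λ.
λ = 2 n t / m. The second-longest wavelength is m = 2: λ = 2 × 1.371 × 495 / 2.00 = 679 nm.

679 nm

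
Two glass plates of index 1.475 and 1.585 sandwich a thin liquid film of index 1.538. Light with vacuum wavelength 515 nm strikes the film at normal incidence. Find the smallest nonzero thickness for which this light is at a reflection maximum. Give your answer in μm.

0.167 μm

Top surface (1.475 → 1.538): reflection off a higher-index medium gives a half-wave phase shift.
At the lower boundary (n = 1.538 to n = 1.585) the reflected ray undergoes a half-wave phase shift.
The two reflections carry the same phase change, so no net offset.
So the condition for constructive reflection is 2 n t = m λ.
The smallest nonzero thickness corresponds to m = 1: t = m λ / (2 n) = 1.00 × 515 / (2 × 1.538) = 167 nm.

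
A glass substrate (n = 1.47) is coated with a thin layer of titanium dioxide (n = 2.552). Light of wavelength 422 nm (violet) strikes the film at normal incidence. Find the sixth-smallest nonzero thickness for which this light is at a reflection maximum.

Top surface (1.0 → 2.552): reflection off a higher-index medium gives a half-wave phase shift.
Ray reflecting at the bottom interface goes from n = 2.552 toward n = 1.47: no phase shift.
Net: one phase inversion between the two reflected rays.
So the condition for constructive reflection is 2 n t = (m + ½) λ.
The sixth-smallest nonzero thickness corresponds to m = 5: t = (m + ½) λ / (2 n) = 5.50 × 422 / (2 × 2.552) = 455 nm.

455 nm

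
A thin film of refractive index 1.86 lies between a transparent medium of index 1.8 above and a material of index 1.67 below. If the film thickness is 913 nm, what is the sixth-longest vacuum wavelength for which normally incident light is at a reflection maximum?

Ray reflecting at the top interface goes from n = 1.8 toward n = 1.86: a half-wave phase shift.
At the lower boundary (n = 1.86 to n = 1.67) the reflected ray undergoes no phase shift.
The two reflections differ by half a wavelength.
With one net inversion, constructive interference in reflection requires 2 n t = (m + ½) λ.
λ = 2 n t / (m + ½). The sixth-longest wavelength is m = 5: λ = 2 × 1.86 × 913 / 5.50 = 618 nm.

618 nm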